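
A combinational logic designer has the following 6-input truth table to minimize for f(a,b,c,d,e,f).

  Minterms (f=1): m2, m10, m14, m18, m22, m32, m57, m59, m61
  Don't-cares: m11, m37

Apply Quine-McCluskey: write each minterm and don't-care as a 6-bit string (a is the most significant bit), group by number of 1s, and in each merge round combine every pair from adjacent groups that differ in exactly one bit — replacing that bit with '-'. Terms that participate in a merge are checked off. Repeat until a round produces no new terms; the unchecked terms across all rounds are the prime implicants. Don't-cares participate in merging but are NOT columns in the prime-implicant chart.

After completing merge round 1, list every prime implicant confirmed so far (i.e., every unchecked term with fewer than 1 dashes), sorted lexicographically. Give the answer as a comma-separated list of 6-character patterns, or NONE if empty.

100000, 100101

[col 0] 000010*, 001010*, 001011*, 001110*, 010010*, 010110*, 100000, 100101, 111001*, 111011*, 111101*
[col 1] 0-0010, 00-010, 001-10, 00101-, 010-10, 111-01, 1110-1
Prime implicants: 0-0010, 00-010, 001-10, 00101-, 010-10, 100000, 100101, 111-01, 1110-1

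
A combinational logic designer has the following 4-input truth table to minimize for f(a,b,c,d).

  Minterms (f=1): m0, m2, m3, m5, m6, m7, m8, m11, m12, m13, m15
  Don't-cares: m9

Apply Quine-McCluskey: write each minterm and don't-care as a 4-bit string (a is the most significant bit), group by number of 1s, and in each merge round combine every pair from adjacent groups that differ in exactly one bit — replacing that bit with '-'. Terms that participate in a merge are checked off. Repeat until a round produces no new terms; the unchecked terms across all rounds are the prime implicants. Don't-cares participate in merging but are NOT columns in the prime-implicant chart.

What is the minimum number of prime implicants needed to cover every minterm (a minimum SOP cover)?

Round 0: 0000✓ 0010✓ 0011✓ 0101✓ 0110✓ 0111✓ 1000✓ 1001✓ 1011✓ 1100✓ 1101✓ 1111✓
Round 1: -000 -011✓ -101✓ -111✓ 0-10✓ 0-11✓ 00-0 001-✓ 01-1✓ 011-✓ 1-00✓ 1-01✓ 1-11✓ 10-1✓ 100-✓ 11-1✓ 110-✓
Round 2: --11 -1-1 0-1- 1--1 1-0-
PIs = {--11, -000, -1-1, 0-1-, 00-0, 1--1, 1-0-}
Coverage chart:
  m0: -000,00-0
  m2: 0-1-,00-0
  m3: --11,0-1-
  m5: -1-1 ←essential
  m6: 0-1- ←essential
  m7: --11,-1-1,0-1-
  m8: -000,1-0-
  m11: --11,1--1
  m12: 1-0- ←essential
  m13: -1-1,1--1,1-0-
  m15: --11,-1-1,1--1
Essential: -1-1, 0-1-, 1-0-
Petrick residual → --11, -000
Min cover (5 terms): cd + b'c'd' + bd + a'c + ac'

5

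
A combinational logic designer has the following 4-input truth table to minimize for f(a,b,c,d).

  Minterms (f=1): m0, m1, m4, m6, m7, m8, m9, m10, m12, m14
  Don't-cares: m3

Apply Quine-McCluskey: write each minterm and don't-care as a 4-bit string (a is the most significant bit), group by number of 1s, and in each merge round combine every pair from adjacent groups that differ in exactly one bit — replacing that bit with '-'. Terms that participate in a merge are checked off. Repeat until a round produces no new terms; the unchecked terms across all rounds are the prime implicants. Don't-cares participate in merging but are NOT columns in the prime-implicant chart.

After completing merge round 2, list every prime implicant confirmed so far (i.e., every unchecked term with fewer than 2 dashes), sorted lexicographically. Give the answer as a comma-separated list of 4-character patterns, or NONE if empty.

0-11, 00-1, 011-

[col 0] 0000*, 0001*, 0011*, 0100*, 0110*, 0111*, 1000*, 1001*, 1010*, 1100*, 1110*
[col 1] -000*, -001*, -100*, -110*, 0-00*, 0-11, 00-1, 000-*, 01-0*, 011-, 1-00*, 1-10*, 10-0*, 100-*, 11-0*
[col 2] --00, -00-, -1-0, 1--0
Prime implicants: --00, -00-, -1-0, 0-11, 00-1, 011-, 1--0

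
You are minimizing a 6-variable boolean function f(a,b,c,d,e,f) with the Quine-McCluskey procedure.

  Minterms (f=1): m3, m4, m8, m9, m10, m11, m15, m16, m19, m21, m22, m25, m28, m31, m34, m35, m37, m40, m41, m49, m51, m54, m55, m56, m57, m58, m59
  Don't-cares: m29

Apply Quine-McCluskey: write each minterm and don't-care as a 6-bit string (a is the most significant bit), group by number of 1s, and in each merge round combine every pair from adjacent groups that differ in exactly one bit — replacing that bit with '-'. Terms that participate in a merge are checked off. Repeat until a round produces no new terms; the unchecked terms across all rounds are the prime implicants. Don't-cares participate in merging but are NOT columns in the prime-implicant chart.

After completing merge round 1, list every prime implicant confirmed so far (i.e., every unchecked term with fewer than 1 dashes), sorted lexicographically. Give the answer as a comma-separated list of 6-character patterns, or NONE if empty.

000100, 010000, 100101

[col 0] 000011*, 000100, 001000*, 001001*, 001010*, 001011*, 001111*, 010000, 010011*, 010101*, 010110*, 011001*, 011100*, 011101*, 011111*, 100010*, 100011*, 100101, 101000*, 101001*, 110001*, 110011*, 110110*, 110111*, 111000*, 111001*, 111010*, 111011*
[col 1] -00011*, -01000*, -01001*, -10011*, -10110, -11001*, 0-0011*, 0-1001*, 0-1111, 00-011, 001-11, 0010-0*, 0010-1*, 00100-*, 00101-*, 01-101, 011-01, 0111-1, 01110-, 1-0011*, 1-1000*, 1-1001*, 10001-, 10100-*, 11-001*, 11-011*, 110-11, 1100-1*, 11011-, 1110-0*, 1110-1*, 11100-*, 11101-*
[col 2] --0011, --1001, -0100-, 0010--, 1-100-, 11-0-1, 1110--
Prime implicants: --0011, --1001, -0100-, -10110, 0-1111, 00-011, 000100, 001-11, 0010--, 01-101, 010000, 011-01, 0111-1, 01110-, 1-100-, 10001-, 100101, 11-0-1, 110-11, 11011-, 1110--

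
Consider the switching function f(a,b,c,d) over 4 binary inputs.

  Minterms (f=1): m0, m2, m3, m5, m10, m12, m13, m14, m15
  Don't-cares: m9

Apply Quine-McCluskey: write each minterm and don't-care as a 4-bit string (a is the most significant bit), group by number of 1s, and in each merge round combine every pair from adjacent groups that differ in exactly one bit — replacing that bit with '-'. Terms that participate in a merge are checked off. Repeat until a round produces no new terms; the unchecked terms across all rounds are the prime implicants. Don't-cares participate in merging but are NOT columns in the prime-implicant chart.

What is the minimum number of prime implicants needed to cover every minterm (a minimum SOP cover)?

Round 0: 0000✓ 0010✓ 0011✓ 0101✓ 1001✓ 1010✓ 1100✓ 1101✓ 1110✓ 1111✓
Round 1: -010 -101 00-0 001- 1-01 1-10 11-0✓ 11-1✓ 110-✓ 111-✓
Round 2: 11--
PIs = {-010, -101, 00-0, 001-, 1-01, 1-10, 11--}
Coverage chart:
  m0: 00-0 ←essential
  m2: -010,00-0,001-
  m3: 001- ←essential
  m5: -101 ←essential
  m10: -010,1-10
  m12: 11-- ←essential
  m13: -101,1-01,11--
  m14: 1-10,11--
  m15: 11-- ←essential
Essential: -101, 00-0, 001-, 11--
Petrick residual → -010
Min cover (5 terms): b'cd' + bc'd + a'b'd' + a'b'c + ab

5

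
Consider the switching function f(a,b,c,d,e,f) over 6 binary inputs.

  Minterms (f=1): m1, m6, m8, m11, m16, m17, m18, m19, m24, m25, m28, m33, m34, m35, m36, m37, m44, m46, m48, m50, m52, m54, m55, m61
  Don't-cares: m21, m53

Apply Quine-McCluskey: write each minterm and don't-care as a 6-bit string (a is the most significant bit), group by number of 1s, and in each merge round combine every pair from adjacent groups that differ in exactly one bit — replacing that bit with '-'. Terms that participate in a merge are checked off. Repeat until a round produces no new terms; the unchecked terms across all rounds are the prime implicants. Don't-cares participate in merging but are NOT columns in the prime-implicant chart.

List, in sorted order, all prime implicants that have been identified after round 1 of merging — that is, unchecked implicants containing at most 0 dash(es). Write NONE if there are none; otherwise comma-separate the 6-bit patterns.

Round 0: 000001✓ 000110 001000✓ 001011 010000✓ 010001✓ 010010✓ 010011✓ 010101✓ 011000✓ 011001✓ 011100✓ 100001✓ 100010✓ 100011✓ 100100✓ 100101✓ 101100✓ 101110✓ 110000✓ 110010✓ 110100✓ 110101✓ 110110✓ 110111✓ 111101✓
Round 1: -00001 -10000✓ -10010✓ -10101 0-0001 0-1000 01-000✓ 01-001✓ 010-01 0100-0✓ 0100-1✓ 01000-✓ 01001-✓ 011-00 01100-✓ 1-0010 1-0100✓ 1-0101✓ 10-100 100-01 1000-1 10001- 10010-✓ 1011-0 11-101 110-00✓ 110-10✓ 1100-0✓ 1101-0✓ 1101-1✓ 11010-✓ 11011-✓
Round 2: -100-0 01-00- 0100-- 1-010- 110--0 1101--
PIs = {-00001, -100-0, -10101, 0-0001, 0-1000, 000110, 001011, 01-00-, 010-01, 0100--, 011-00, 1-0010, 1-010-, 10-100, 100-01, 1000-1, 10001-, 1011-0, 11-101, 110--0, 1101--}

000110, 001011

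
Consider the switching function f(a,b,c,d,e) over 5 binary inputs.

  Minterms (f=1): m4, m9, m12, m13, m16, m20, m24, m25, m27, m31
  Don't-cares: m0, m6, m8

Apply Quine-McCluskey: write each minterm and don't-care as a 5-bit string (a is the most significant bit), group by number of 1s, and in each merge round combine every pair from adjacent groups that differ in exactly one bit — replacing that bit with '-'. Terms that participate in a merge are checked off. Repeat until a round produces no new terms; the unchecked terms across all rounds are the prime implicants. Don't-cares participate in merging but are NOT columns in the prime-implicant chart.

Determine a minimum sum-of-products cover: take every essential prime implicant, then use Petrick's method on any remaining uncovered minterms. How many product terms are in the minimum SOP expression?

[col 0] 00000*, 00100*, 00110*, 01000*, 01001*, 01100*, 01101*, 10000*, 10100*, 11000*, 11001*, 11011*, 11111*
[col 1] -0000*, -0100*, -1000*, -1001*, 0-000*, 0-100*, 00-00*, 001-0, 01-00*, 01-01*, 0100-*, 0110-*, 1-000*, 10-00*, 11-11, 110-1, 1100-*
[col 2] --000, -0-00, -100-, 0--00, 01-0-
Prime implicants: --000, -0-00, -100-, 0--00, 001-0, 01-0-, 11-11, 110-1
PI chart (minterm → PIs covering it):
  4 | -0-00,0--00,001-0
  9 | -100-,01-0-
  12 | 0--00,01-0-
  13 | 01-0-  (sole → essential)
  16 | --000,-0-00
  20 | -0-00  (sole → essential)
  24 | --000,-100-
  25 | -100-,110-1
  27 | 11-11,110-1
  31 | 11-11  (sole → essential)
Essential prime implicants: -0-00, 01-0-, 11-11
Petrick residual → -100-
Minimum SOP uses 4 PIs: b'd'e' + bc'd' + a'bd' + abde

4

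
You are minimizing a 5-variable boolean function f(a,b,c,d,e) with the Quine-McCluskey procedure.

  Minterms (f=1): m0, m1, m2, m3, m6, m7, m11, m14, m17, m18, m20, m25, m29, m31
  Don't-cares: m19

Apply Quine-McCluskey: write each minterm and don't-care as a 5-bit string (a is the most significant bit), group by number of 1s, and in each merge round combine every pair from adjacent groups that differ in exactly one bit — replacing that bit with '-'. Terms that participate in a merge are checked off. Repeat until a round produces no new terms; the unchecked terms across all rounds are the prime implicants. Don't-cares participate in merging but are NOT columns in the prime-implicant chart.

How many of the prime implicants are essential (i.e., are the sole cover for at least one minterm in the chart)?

size-2^0 implicants → 00000(✓)  00001(✓)  00010(✓)  00011(✓)  00110(✓)  00111(✓)  01011(✓)  01110(✓)  10001(✓)  10010(✓)  10011(✓)  10100  11001(✓)  11101(✓)  11111(✓)
size-2^1 implicants → -0001(✓)  -0010(✓)  -0011(✓)  0-011  0-110  00-10(✓)  00-11(✓)  000-0(✓)  000-1(✓)  0000-(✓)  0001-(✓)  0011-(✓)  1-001  100-1(✓)  1001-(✓)  11-01  111-1
size-2^2 implicants → -00-1  -001-  00-1-  000--
Unchecked terms (primes): -00-1, -001-, 0-011, 0-110, 00-1-, 000--, 1-001, 10100, 11-01, 111-1
Minterm coverage:
  m0 ⊆ 000-- [E]
  m1 ⊆ -00-1,000--
  m2 ⊆ -001-,00-1-,000--
  m3 ⊆ -00-1,-001-,0-011,00-1-,000--
  m6 ⊆ 0-110,00-1-
  m7 ⊆ 00-1- [E]
  m11 ⊆ 0-011 [E]
  m14 ⊆ 0-110 [E]
  m17 ⊆ -00-1,1-001
  m18 ⊆ -001- [E]
  m20 ⊆ 10100 [E]
  m25 ⊆ 1-001,11-01
  m29 ⊆ 11-01,111-1
  m31 ⊆ 111-1 [E]
E = {-001-, 0-011, 0-110, 00-1-, 000--, 10100, 111-1}

7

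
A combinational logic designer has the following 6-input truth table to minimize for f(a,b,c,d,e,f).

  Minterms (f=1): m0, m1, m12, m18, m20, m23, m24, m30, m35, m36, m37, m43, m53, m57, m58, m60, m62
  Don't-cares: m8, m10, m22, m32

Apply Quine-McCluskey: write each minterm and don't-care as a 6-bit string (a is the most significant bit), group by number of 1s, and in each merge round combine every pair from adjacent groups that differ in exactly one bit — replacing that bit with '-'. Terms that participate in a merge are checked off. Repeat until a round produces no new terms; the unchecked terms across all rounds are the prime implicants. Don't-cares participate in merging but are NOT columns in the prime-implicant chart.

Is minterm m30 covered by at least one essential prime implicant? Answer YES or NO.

NO

size-2^0 implicants → 000000(✓)  000001(✓)  001000(✓)  001010(✓)  001100(✓)  010010(✓)  010100(✓)  010110(✓)  010111(✓)  011000(✓)  011110(✓)  100000(✓)  100011(✓)  100100(✓)  100101(✓)  101011(✓)  110101(✓)  111001  111010(✓)  111100(✓)  111110(✓)
size-2^1 implicants → -00000  -11110  0-1000  00-000  00000-  001-00  0010-0  01-110  010-10  0101-0  01011-  1-0101  10-011  100-00  10010-  111-10  1111-0
Unchecked terms (primes): -00000, -11110, 0-1000, 00-000, 00000-, 001-00, 0010-0, 01-110, 010-10, 0101-0, 01011-, 1-0101, 10-011, 100-00, 10010-, 111-10, 111001, 1111-0
Minterm coverage:
  m0 ⊆ -00000,00-000,00000-
  m1 ⊆ 00000- [E]
  m12 ⊆ 001-00 [E]
  m18 ⊆ 010-10 [E]
  m20 ⊆ 0101-0 [E]
  m23 ⊆ 01011- [E]
  m24 ⊆ 0-1000 [E]
  m30 ⊆ -11110,01-110
  m35 ⊆ 10-011 [E]
  m36 ⊆ 100-00,10010-
  m37 ⊆ 1-0101,10010-
  m43 ⊆ 10-011 [E]
  m53 ⊆ 1-0101 [E]
  m57 ⊆ 111001 [E]
  m58 ⊆ 111-10 [E]
  m60 ⊆ 1111-0 [E]
  m62 ⊆ -11110,111-10,1111-0
E = {0-1000, 00000-, 001-00, 010-10, 0101-0, 01011-, 1-0101, 10-011, 111-10, 111001, 1111-0}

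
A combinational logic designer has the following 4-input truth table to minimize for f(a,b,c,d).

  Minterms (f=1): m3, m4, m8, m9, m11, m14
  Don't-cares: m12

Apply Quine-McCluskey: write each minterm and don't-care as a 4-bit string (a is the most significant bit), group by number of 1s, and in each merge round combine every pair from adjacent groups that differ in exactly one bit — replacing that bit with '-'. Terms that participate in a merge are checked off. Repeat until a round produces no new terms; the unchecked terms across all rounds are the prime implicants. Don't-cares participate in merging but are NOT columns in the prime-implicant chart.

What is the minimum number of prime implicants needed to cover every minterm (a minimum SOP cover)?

4

size-2^0 implicants → 0011(✓)  0100(✓)  1000(✓)  1001(✓)  1011(✓)  1100(✓)  1110(✓)
size-2^1 implicants → -011  -100  1-00  10-1  100-  11-0
Unchecked terms (primes): -011, -100, 1-00, 10-1, 100-, 11-0
Minterm coverage:
  m3 ⊆ -011 [E]
  m4 ⊆ -100 [E]
  m8 ⊆ 1-00,100-
  m9 ⊆ 10-1,100-
  m11 ⊆ -011,10-1
  m14 ⊆ 11-0 [E]
E = {-011, -100, 11-0}
Petrick residual → 100-
Cover = b'cd + bc'd' + ab'c' + abd'  |cover|=4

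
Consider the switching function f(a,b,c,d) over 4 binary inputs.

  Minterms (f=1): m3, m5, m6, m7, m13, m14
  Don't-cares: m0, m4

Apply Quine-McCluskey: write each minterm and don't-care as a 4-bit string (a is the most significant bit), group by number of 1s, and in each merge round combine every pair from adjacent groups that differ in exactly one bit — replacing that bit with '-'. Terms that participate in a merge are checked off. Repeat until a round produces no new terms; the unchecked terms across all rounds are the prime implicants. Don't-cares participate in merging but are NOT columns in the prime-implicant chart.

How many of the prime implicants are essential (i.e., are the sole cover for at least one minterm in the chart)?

size-2^0 implicants → 0000(✓)  0011(✓)  0100(✓)  0101(✓)  0110(✓)  0111(✓)  1101(✓)  1110(✓)
size-2^1 implicants → -101  -110  0-00  0-11  01-0(✓)  01-1(✓)  010-(✓)  011-(✓)
size-2^2 implicants → 01--
Unchecked terms (primes): -101, -110, 0-00, 0-11, 01--
Minterm coverage:
  m3 ⊆ 0-11 [E]
  m5 ⊆ -101,01--
  m6 ⊆ -110,01--
  m7 ⊆ 0-11,01--
  m13 ⊆ -101 [E]
  m14 ⊆ -110 [E]
E = {-101, -110, 0-11}

3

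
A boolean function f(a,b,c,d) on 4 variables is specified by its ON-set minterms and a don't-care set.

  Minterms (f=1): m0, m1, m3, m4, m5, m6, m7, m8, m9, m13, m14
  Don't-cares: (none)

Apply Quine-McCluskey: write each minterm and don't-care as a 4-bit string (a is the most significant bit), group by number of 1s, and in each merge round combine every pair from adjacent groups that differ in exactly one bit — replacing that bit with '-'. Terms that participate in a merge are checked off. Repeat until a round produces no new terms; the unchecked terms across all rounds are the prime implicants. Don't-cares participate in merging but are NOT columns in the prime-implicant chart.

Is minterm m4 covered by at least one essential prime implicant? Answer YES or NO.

NO

size-2^0 implicants → 0000(✓)  0001(✓)  0011(✓)  0100(✓)  0101(✓)  0110(✓)  0111(✓)  1000(✓)  1001(✓)  1101(✓)  1110(✓)
size-2^1 implicants → -000(✓)  -001(✓)  -101(✓)  -110  0-00(✓)  0-01(✓)  0-11(✓)  00-1(✓)  000-(✓)  01-0(✓)  01-1(✓)  010-(✓)  011-(✓)  1-01(✓)  100-(✓)
size-2^2 implicants → --01  -00-  0--1  0-0-  01--
Unchecked terms (primes): --01, -00-, -110, 0--1, 0-0-, 01--
Minterm coverage:
  m0 ⊆ -00-,0-0-
  m1 ⊆ --01,-00-,0--1,0-0-
  m3 ⊆ 0--1 [E]
  m4 ⊆ 0-0-,01--
  m5 ⊆ --01,0--1,0-0-,01--
  m6 ⊆ -110,01--
  m7 ⊆ 0--1,01--
  m8 ⊆ -00- [E]
  m9 ⊆ --01,-00-
  m13 ⊆ --01 [E]
  m14 ⊆ -110 [E]
E = {--01, -00-, -110, 0--1}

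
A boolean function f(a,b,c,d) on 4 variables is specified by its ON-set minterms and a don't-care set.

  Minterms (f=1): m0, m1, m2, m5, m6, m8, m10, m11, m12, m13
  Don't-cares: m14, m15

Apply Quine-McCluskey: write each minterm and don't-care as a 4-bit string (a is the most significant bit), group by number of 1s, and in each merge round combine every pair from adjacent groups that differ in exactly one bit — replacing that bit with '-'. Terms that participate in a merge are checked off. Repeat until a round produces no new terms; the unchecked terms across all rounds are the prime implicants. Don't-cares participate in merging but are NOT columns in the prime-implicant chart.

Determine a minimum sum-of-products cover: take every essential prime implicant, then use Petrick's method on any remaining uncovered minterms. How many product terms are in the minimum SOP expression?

5

Round 0: 0000✓ 0001✓ 0010✓ 0101✓ 0110✓ 1000✓ 1010✓ 1011✓ 1100✓ 1101✓ 1110✓ 1111✓
Round 1: -000✓ -010✓ -101 -110✓ 0-01 0-10✓ 00-0✓ 000- 1-00✓ 1-10✓ 1-11✓ 10-0✓ 101-✓ 11-0✓ 11-1✓ 110-✓ 111-✓
Round 2: --10 -0-0 1--0 1-1- 11--
PIs = {--10, -0-0, -101, 0-01, 000-, 1--0, 1-1-, 11--}
Coverage chart:
  m0: -0-0,000-
  m1: 0-01,000-
  m2: --10,-0-0
  m5: -101,0-01
  m6: --10 ←essential
  m8: -0-0,1--0
  m10: --10,-0-0,1--0,1-1-
  m11: 1-1- ←essential
  m12: 1--0,11--
  m13: -101,11--
Essential: --10, 1-1-
Petrick residual → -0-0, 0-01, 11--
Min cover (5 terms): cd' + b'd' + a'c'd + ac + ab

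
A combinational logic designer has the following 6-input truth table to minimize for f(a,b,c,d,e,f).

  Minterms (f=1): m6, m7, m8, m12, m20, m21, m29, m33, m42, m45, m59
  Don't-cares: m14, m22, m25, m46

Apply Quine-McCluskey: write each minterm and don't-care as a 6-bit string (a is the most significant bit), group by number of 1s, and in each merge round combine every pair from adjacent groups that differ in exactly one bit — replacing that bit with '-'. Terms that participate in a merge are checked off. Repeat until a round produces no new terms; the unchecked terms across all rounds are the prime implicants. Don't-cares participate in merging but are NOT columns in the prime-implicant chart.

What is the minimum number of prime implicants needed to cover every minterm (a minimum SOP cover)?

8

size-2^0 implicants → 000110(✓)  000111(✓)  001000(✓)  001100(✓)  001110(✓)  010100(✓)  010101(✓)  010110(✓)  011001(✓)  011101(✓)  100001  101010(✓)  101101  101110(✓)  111011
size-2^1 implicants → -01110  0-0110  00-110  00011-  001-00  0011-0  01-101  0101-0  01010-  011-01  101-10
Unchecked terms (primes): -01110, 0-0110, 00-110, 00011-, 001-00, 0011-0, 01-101, 0101-0, 01010-, 011-01, 100001, 101-10, 101101, 111011
Minterm coverage:
  m6 ⊆ 0-0110,00-110,00011-
  m7 ⊆ 00011- [E]
  m8 ⊆ 001-00 [E]
  m12 ⊆ 001-00,0011-0
  m20 ⊆ 0101-0,01010-
  m21 ⊆ 01-101,01010-
  m29 ⊆ 01-101,011-01
  m33 ⊆ 100001 [E]
  m42 ⊆ 101-10 [E]
  m45 ⊆ 101101 [E]
  m59 ⊆ 111011 [E]
E = {00011-, 001-00, 100001, 101-10, 101101, 111011}
Petrick residual → 01-101, 0101-0
Cover = a'b'c'de + a'b'ce'f' + a'bde'f + a'bc'df' + ab'c'd'e'f + ab'cef' + ab'cde'f + abcd'ef  |cover|=8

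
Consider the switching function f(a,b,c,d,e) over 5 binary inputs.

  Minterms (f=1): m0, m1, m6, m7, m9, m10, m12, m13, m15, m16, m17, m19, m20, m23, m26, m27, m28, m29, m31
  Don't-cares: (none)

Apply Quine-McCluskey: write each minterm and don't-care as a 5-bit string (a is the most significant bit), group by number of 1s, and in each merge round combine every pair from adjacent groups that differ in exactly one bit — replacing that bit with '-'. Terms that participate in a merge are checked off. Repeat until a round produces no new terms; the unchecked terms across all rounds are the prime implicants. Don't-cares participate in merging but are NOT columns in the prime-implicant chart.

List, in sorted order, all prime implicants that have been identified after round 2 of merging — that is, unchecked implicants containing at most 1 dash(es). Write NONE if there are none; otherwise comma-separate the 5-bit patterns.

-1010, 0-001, 0011-, 01-01, 1-100, 10-00, 100-1, 1101-

size-2^0 implicants → 00000(✓)  00001(✓)  00110(✓)  00111(✓)  01001(✓)  01010(✓)  01100(✓)  01101(✓)  01111(✓)  10000(✓)  10001(✓)  10011(✓)  10100(✓)  10111(✓)  11010(✓)  11011(✓)  11100(✓)  11101(✓)  11111(✓)
size-2^1 implicants → -0000(✓)  -0001(✓)  -0111(✓)  -1010  -1100(✓)  -1101(✓)  -1111(✓)  0-001  0-111(✓)  0000-(✓)  0011-  01-01  011-1(✓)  0110-(✓)  1-011(✓)  1-100  1-111(✓)  10-00  10-11(✓)  100-1  1000-(✓)  11-11(✓)  1101-  111-1(✓)  1110-(✓)
size-2^2 implicants → --111  -000-  -11-1  -110-  1--11
Unchecked terms (primes): --111, -000-, -1010, -11-1, -110-, 0-001, 0011-, 01-01, 1--11, 1-100, 10-00, 100-1, 1101-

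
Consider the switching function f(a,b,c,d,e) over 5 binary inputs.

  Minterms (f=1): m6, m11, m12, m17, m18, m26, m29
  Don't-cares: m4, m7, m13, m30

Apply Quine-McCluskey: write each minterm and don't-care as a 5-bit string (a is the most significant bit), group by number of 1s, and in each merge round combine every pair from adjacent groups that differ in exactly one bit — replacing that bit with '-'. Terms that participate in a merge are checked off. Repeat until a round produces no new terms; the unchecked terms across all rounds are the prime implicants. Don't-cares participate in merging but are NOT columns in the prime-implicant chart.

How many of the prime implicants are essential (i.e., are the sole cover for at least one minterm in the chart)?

4

Round 0: 00100✓ 00110✓ 00111✓ 01011 01100✓ 01101✓ 10001 10010✓ 11010✓ 11101✓ 11110✓
Round 1: -1101 0-100 001-0 0011- 0110- 1-010 11-10
PIs = {-1101, 0-100, 001-0, 0011-, 01011, 0110-, 1-010, 10001, 11-10}
Coverage chart:
  m6: 001-0,0011-
  m11: 01011 ←essential
  m12: 0-100,0110-
  m17: 10001 ←essential
  m18: 1-010 ←essential
  m26: 1-010,11-10
  m29: -1101 ←essential
Essential: -1101, 01011, 1-010, 10001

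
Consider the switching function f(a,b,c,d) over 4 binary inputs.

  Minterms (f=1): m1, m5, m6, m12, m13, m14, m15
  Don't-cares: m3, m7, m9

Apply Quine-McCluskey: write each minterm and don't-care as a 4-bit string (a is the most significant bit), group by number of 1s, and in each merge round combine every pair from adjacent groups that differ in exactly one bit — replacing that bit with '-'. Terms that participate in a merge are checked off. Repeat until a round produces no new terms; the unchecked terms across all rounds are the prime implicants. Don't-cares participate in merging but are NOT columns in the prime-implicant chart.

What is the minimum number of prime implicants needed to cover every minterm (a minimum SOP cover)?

size-2^0 implicants → 0001(✓)  0011(✓)  0101(✓)  0110(✓)  0111(✓)  1001(✓)  1100(✓)  1101(✓)  1110(✓)  1111(✓)
size-2^1 implicants → -001(✓)  -101(✓)  -110(✓)  -111(✓)  0-01(✓)  0-11(✓)  00-1(✓)  01-1(✓)  011-(✓)  1-01(✓)  11-0(✓)  11-1(✓)  110-(✓)  111-(✓)
size-2^2 implicants → --01  -1-1  -11-  0--1  11--
Unchecked terms (primes): --01, -1-1, -11-, 0--1, 11--
Minterm coverage:
  m1 ⊆ --01,0--1
  m5 ⊆ --01,-1-1,0--1
  m6 ⊆ -11- [E]
  m12 ⊆ 11-- [E]
  m13 ⊆ --01,-1-1,11--
  m14 ⊆ -11-,11--
  m15 ⊆ -1-1,-11-,11--
E = {-11-, 11--}
Petrick residual → --01
Cover = c'd + bc + ab  |cover|=3

3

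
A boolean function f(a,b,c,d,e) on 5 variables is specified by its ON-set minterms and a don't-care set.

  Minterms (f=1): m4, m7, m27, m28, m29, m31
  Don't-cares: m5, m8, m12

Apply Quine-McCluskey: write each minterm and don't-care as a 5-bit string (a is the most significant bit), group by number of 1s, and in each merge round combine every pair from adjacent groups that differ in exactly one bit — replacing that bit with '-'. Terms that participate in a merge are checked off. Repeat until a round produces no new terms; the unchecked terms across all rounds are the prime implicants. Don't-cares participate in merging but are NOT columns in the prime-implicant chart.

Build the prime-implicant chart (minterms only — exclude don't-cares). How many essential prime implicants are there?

2

size-2^0 implicants → 00100(✓)  00101(✓)  00111(✓)  01000(✓)  01100(✓)  11011(✓)  11100(✓)  11101(✓)  11111(✓)
size-2^1 implicants → -1100  0-100  001-1  0010-  01-00  11-11  111-1  1110-
Unchecked terms (primes): -1100, 0-100, 001-1, 0010-, 01-00, 11-11, 111-1, 1110-
Minterm coverage:
  m4 ⊆ 0-100,0010-
  m7 ⊆ 001-1 [E]
  m27 ⊆ 11-11 [E]
  m28 ⊆ -1100,1110-
  m29 ⊆ 111-1,1110-
  m31 ⊆ 11-11,111-1
E = {001-1, 11-11}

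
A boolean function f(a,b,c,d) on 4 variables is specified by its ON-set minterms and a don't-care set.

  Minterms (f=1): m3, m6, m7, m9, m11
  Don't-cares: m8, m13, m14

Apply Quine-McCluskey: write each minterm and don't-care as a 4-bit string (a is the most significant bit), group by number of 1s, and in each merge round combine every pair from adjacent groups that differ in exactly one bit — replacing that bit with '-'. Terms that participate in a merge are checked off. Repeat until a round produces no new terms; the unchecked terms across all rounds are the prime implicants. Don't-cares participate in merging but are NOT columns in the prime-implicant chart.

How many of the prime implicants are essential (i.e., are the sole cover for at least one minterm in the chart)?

0

size-2^0 implicants → 0011(✓)  0110(✓)  0111(✓)  1000(✓)  1001(✓)  1011(✓)  1101(✓)  1110(✓)
size-2^1 implicants → -011  -110  0-11  011-  1-01  10-1  100-
Unchecked terms (primes): -011, -110, 0-11, 011-, 1-01, 10-1, 100-
Minterm coverage:
  m3 ⊆ -011,0-11
  m6 ⊆ -110,011-
  m7 ⊆ 0-11,011-
  m9 ⊆ 1-01,10-1,100-
  m11 ⊆ -011,10-1
(no essential prime implicants)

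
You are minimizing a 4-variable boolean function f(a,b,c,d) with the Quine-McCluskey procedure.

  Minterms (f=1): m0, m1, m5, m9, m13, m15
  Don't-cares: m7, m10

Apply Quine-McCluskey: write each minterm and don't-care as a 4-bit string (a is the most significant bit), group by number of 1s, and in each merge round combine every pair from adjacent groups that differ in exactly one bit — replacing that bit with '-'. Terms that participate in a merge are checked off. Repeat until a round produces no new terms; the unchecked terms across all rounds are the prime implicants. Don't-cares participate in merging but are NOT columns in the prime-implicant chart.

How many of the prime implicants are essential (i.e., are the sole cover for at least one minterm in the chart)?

3

Round 0: 0000✓ 0001✓ 0101✓ 0111✓ 1001✓ 1010 1101✓ 1111✓
Round 1: -001✓ -101✓ -111✓ 0-01✓ 000- 01-1✓ 1-01✓ 11-1✓
Round 2: --01 -1-1
PIs = {--01, -1-1, 000-, 1010}
Coverage chart:
  m0: 000- ←essential
  m1: --01,000-
  m5: --01,-1-1
  m9: --01 ←essential
  m13: --01,-1-1
  m15: -1-1 ←essential
Essential: --01, -1-1, 000-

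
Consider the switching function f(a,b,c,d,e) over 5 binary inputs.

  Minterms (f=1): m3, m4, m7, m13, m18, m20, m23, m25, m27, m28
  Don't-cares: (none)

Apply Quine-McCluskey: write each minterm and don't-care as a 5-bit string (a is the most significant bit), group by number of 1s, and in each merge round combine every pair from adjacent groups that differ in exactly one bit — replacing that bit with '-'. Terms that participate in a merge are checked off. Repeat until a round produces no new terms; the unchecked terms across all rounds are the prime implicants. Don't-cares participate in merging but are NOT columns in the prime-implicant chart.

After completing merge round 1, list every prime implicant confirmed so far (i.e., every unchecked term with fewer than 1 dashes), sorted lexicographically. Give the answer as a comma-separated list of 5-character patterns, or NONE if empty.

Round 0: 00011✓ 00100✓ 00111✓ 01101 10010 10100✓ 10111✓ 11001✓ 11011✓ 11100✓
Round 1: -0100 -0111 00-11 1-100 110-1
PIs = {-0100, -0111, 00-11, 01101, 1-100, 10010, 110-1}

01101, 10010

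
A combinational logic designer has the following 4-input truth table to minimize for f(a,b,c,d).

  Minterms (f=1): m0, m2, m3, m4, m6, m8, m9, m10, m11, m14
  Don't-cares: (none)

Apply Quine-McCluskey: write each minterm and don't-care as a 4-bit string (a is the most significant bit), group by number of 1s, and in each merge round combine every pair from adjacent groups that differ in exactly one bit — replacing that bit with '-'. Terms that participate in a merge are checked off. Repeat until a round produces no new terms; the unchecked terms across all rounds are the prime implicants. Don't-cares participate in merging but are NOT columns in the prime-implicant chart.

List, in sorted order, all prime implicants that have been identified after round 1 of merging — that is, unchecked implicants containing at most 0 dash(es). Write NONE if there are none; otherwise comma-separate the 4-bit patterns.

Round 0: 0000✓ 0010✓ 0011✓ 0100✓ 0110✓ 1000✓ 1001✓ 1010✓ 1011✓ 1110✓
Round 1: -000✓ -010✓ -011✓ -110✓ 0-00✓ 0-10✓ 00-0✓ 001-✓ 01-0✓ 1-10✓ 10-0✓ 10-1✓ 100-✓ 101-✓
Round 2: --10 -0-0 -01- 0--0 10--
PIs = {--10, -0-0, -01-, 0--0, 10--}

NONE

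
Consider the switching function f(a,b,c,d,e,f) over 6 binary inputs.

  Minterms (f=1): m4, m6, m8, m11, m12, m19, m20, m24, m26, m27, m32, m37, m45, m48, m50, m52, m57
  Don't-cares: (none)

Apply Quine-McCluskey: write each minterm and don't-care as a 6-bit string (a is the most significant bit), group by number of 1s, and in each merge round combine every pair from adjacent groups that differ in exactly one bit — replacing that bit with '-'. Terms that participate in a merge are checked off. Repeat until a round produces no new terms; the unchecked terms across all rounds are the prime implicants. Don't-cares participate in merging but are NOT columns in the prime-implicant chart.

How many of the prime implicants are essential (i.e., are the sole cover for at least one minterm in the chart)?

7

[col 0] 000100*, 000110*, 001000*, 001011*, 001100*, 010011*, 010100*, 011000*, 011010*, 011011*, 100000*, 100101*, 101101*, 110000*, 110010*, 110100*, 111001
[col 1] -10100, 0-0100, 0-1000, 0-1011, 00-100, 0001-0, 001-00, 01-011, 0110-0, 01101-, 1-0000, 10-101, 110-00, 1100-0
Prime implicants: -10100, 0-0100, 0-1000, 0-1011, 00-100, 0001-0, 001-00, 01-011, 0110-0, 01101-, 1-0000, 10-101, 110-00, 1100-0, 111001
PI chart (minterm → PIs covering it):
  4 | 0-0100,00-100,0001-0
  6 | 0001-0  (sole → essential)
  8 | 0-1000,001-00
  11 | 0-1011  (sole → essential)
  12 | 00-100,001-00
  19 | 01-011  (sole → essential)
  20 | -10100,0-0100
  24 | 0-1000,0110-0
  26 | 0110-0,01101-
  27 | 0-1011,01-011,01101-
  32 | 1-0000  (sole → essential)
  37 | 10-101  (sole → essential)
  45 | 10-101  (sole → essential)
  48 | 1-0000,110-00,1100-0
  50 | 1100-0  (sole → essential)
  52 | -10100,110-00
  57 | 111001  (sole → essential)
Essential prime implicants: 0-1011, 0001-0, 01-011, 1-0000, 10-101, 1100-0, 111001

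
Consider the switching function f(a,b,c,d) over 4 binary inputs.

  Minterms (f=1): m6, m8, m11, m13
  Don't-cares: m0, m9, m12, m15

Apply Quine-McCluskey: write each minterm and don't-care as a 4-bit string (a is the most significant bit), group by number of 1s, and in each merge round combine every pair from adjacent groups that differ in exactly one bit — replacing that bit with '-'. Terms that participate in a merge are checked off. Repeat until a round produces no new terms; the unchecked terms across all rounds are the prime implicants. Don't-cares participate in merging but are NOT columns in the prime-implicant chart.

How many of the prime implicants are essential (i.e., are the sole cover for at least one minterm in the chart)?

2

Round 0: 0000✓ 0110 1000✓ 1001✓ 1011✓ 1100✓ 1101✓ 1111✓
Round 1: -000 1-00✓ 1-01✓ 1-11✓ 10-1✓ 100-✓ 11-1✓ 110-✓
Round 2: 1--1 1-0-
PIs = {-000, 0110, 1--1, 1-0-}
Coverage chart:
  m6: 0110 ←essential
  m8: -000,1-0-
  m11: 1--1 ←essential
  m13: 1--1,1-0-
Essential: 0110, 1--1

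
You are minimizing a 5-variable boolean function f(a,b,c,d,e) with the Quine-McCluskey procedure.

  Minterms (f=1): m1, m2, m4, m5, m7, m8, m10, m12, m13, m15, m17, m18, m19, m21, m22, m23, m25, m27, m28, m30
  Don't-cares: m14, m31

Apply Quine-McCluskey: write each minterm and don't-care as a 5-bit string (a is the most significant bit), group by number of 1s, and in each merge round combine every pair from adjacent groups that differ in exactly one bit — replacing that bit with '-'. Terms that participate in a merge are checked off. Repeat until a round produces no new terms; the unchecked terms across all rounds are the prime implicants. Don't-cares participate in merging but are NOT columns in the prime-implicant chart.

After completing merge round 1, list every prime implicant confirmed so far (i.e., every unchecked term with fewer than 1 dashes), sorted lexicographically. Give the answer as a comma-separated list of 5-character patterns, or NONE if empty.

NONE

size-2^0 implicants → 00001(✓)  00010(✓)  00100(✓)  00101(✓)  00111(✓)  01000(✓)  01010(✓)  01100(✓)  01101(✓)  01110(✓)  01111(✓)  10001(✓)  10010(✓)  10011(✓)  10101(✓)  10110(✓)  10111(✓)  11001(✓)  11011(✓)  11100(✓)  11110(✓)  11111(✓)
size-2^1 implicants → -0001(✓)  -0010  -0101(✓)  -0111(✓)  -1100(✓)  -1110(✓)  -1111(✓)  0-010  0-100(✓)  0-101(✓)  0-111(✓)  00-01(✓)  001-1(✓)  0010-(✓)  01-00(✓)  01-10(✓)  010-0(✓)  011-0(✓)  011-1(✓)  0110-(✓)  0111-(✓)  1-001(✓)  1-011(✓)  1-110(✓)  1-111(✓)  10-01(✓)  10-10(✓)  10-11(✓)  100-1(✓)  1001-(✓)  101-1(✓)  1011-(✓)  11-11(✓)  110-1(✓)  111-0(✓)  1111-(✓)
size-2^2 implicants → --111  -0-01  -01-1  -11-0  -111-  0-1-1  0-10-  01--0  011--  1--11  1-0-1  1-11-  10--1  10-1-
Unchecked terms (primes): --111, -0-01, -0010, -01-1, -11-0, -111-, 0-010, 0-1-1, 0-10-, 01--0, 011--, 1--11, 1-0-1, 1-11-, 10--1, 10-1-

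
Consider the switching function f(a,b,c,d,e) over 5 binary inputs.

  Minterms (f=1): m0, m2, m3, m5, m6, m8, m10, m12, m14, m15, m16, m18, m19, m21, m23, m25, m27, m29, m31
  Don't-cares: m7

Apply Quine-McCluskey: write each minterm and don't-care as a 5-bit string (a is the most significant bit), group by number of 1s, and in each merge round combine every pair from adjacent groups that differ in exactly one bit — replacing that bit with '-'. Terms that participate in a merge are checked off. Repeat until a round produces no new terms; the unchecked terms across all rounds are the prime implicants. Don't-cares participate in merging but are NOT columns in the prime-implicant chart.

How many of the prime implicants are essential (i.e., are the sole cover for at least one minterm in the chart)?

4

[col 0] 00000*, 00010*, 00011*, 00101*, 00110*, 00111*, 01000*, 01010*, 01100*, 01110*, 01111*, 10000*, 10010*, 10011*, 10101*, 10111*, 11001*, 11011*, 11101*, 11111*
[col 1] -0000*, -0010*, -0011*, -0101*, -0111*, -1111*, 0-000*, 0-010*, 0-110*, 0-111*, 00-10*, 00-11*, 000-0*, 0001-*, 001-1*, 0011-*, 01-00*, 01-10*, 010-0*, 011-0*, 0111-*, 1-011*, 1-101*, 1-111*, 10-11*, 100-0*, 1001-*, 101-1*, 11-01*, 11-11*, 110-1*, 111-1*
[col 2] --111, -0-11, -00-0, -001-, -01-1, 0--10, 0-0-0, 0-11-, 00-1-, 01--0, 1--11, 1-1-1, 11--1
Prime implicants: --111, -0-11, -00-0, -001-, -01-1, 0--10, 0-0-0, 0-11-, 00-1-, 01--0, 1--11, 1-1-1, 11--1
PI chart (minterm → PIs covering it):
  0 | -00-0,0-0-0
  2 | -00-0,-001-,0--10,0-0-0,00-1-
  3 | -0-11,-001-,00-1-
  5 | -01-1  (sole → essential)
  6 | 0--10,0-11-,00-1-
  8 | 0-0-0,01--0
  10 | 0--10,0-0-0,01--0
  12 | 01--0  (sole → essential)
  14 | 0--10,0-11-,01--0
  15 | --111,0-11-
  16 | -00-0  (sole → essential)
  18 | -00-0,-001-
  19 | -0-11,-001-,1--11
  21 | -01-1,1-1-1
  23 | --111,-0-11,-01-1,1--11,1-1-1
  25 | 11--1  (sole → essential)
  27 | 1--11,11--1
  29 | 1-1-1,11--1
  31 | --111,1--11,1-1-1,11--1
Essential prime implicants: -00-0, -01-1, 01--0, 11--1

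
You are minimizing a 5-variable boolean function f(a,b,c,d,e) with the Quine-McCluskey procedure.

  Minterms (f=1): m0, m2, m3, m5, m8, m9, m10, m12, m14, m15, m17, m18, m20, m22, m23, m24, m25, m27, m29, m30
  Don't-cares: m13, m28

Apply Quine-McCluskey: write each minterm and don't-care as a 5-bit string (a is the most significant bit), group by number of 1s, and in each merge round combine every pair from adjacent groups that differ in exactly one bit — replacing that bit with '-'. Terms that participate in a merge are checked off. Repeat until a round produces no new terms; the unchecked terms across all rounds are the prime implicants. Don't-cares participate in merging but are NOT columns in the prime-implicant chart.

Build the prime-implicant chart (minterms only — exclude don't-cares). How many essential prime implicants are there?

9

size-2^0 implicants → 00000(✓)  00010(✓)  00011(✓)  00101(✓)  01000(✓)  01001(✓)  01010(✓)  01100(✓)  01101(✓)  01110(✓)  01111(✓)  10001(✓)  10010(✓)  10100(✓)  10110(✓)  10111(✓)  11000(✓)  11001(✓)  11011(✓)  11100(✓)  11101(✓)  11110(✓)
size-2^1 implicants → -0010  -1000(✓)  -1001(✓)  -1100(✓)  -1101(✓)  -1110(✓)  0-000(✓)  0-010(✓)  0-101  000-0(✓)  0001-  01-00(✓)  01-01(✓)  01-10(✓)  010-0(✓)  0100-(✓)  011-0(✓)  011-1(✓)  0110-(✓)  0111-(✓)  1-001  1-100(✓)  1-110(✓)  10-10  101-0(✓)  1011-  11-00(✓)  11-01(✓)  110-1  1100-(✓)  111-0(✓)  1110-(✓)
size-2^2 implicants → -1-00(✓)  -1-01(✓)  -100-(✓)  -11-0  -110-(✓)  0-0-0  01--0  01-0-(✓)  011--  1-1-0  11-0-(✓)
size-2^3 implicants → -1-0-
Unchecked terms (primes): -0010, -1-0-, -11-0, 0-0-0, 0-101, 0001-, 01--0, 011--, 1-001, 1-1-0, 10-10, 1011-, 110-1
Minterm coverage:
  m0 ⊆ 0-0-0 [E]
  m2 ⊆ -0010,0-0-0,0001-
  m3 ⊆ 0001- [E]
  m5 ⊆ 0-101 [E]
  m8 ⊆ -1-0-,0-0-0,01--0
  m9 ⊆ -1-0- [E]
  m10 ⊆ 0-0-0,01--0
  m12 ⊆ -1-0-,-11-0,01--0,011--
  m14 ⊆ -11-0,01--0,011--
  m15 ⊆ 011-- [E]
  m17 ⊆ 1-001 [E]
  m18 ⊆ -0010,10-10
  m20 ⊆ 1-1-0 [E]
  m22 ⊆ 1-1-0,10-10,1011-
  m23 ⊆ 1011- [E]
  m24 ⊆ -1-0- [E]
  m25 ⊆ -1-0-,1-001,110-1
  m27 ⊆ 110-1 [E]
  m29 ⊆ -1-0- [E]
  m30 ⊆ -11-0,1-1-0
E = {-1-0-, 0-0-0, 0-101, 0001-, 011--, 1-001, 1-1-0, 1011-, 110-1}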